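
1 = 1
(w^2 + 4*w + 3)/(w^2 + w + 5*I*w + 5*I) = (w + 3)/(w + 5*I)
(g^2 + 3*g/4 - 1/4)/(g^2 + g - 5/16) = 4*(g + 1)/(4*g + 5)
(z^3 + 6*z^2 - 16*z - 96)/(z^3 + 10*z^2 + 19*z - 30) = (z^2 - 16)/(z^2 + 4*z - 5)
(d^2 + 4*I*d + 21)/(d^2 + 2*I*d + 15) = (d + 7*I)/(d + 5*I)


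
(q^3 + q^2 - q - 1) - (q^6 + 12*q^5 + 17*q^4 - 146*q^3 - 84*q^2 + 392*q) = -q^6 - 12*q^5 - 17*q^4 + 147*q^3 + 85*q^2 - 393*q - 1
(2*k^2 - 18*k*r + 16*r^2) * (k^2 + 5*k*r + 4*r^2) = 2*k^4 - 8*k^3*r - 66*k^2*r^2 + 8*k*r^3 + 64*r^4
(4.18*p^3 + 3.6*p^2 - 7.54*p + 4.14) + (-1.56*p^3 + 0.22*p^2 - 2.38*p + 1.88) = 2.62*p^3 + 3.82*p^2 - 9.92*p + 6.02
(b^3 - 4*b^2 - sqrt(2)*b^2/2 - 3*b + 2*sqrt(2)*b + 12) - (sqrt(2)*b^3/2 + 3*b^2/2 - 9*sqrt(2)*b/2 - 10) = -sqrt(2)*b^3/2 + b^3 - 11*b^2/2 - sqrt(2)*b^2/2 - 3*b + 13*sqrt(2)*b/2 + 22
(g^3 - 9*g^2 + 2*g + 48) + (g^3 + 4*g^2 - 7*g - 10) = 2*g^3 - 5*g^2 - 5*g + 38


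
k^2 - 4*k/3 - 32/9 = (k - 8/3)*(k + 4/3)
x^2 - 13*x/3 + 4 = (x - 3)*(x - 4/3)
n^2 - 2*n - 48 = (n - 8)*(n + 6)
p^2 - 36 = (p - 6)*(p + 6)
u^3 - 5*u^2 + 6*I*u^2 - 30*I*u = u*(u - 5)*(u + 6*I)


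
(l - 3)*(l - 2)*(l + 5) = l^3 - 19*l + 30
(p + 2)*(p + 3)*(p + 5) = p^3 + 10*p^2 + 31*p + 30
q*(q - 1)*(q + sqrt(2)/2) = q^3 - q^2 + sqrt(2)*q^2/2 - sqrt(2)*q/2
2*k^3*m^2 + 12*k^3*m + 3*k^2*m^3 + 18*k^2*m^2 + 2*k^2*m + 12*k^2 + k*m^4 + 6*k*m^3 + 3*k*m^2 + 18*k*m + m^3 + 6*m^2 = (k + m)*(2*k + m)*(m + 6)*(k*m + 1)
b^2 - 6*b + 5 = (b - 5)*(b - 1)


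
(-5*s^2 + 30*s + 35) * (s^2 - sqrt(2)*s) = -5*s^4 + 5*sqrt(2)*s^3 + 30*s^3 - 30*sqrt(2)*s^2 + 35*s^2 - 35*sqrt(2)*s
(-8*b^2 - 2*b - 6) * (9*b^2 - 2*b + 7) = -72*b^4 - 2*b^3 - 106*b^2 - 2*b - 42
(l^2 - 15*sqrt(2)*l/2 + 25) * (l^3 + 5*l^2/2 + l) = l^5 - 15*sqrt(2)*l^4/2 + 5*l^4/2 - 75*sqrt(2)*l^3/4 + 26*l^3 - 15*sqrt(2)*l^2/2 + 125*l^2/2 + 25*l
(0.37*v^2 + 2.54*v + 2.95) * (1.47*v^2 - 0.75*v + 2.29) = 0.5439*v^4 + 3.4563*v^3 + 3.2788*v^2 + 3.6041*v + 6.7555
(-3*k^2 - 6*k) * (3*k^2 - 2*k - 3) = -9*k^4 - 12*k^3 + 21*k^2 + 18*k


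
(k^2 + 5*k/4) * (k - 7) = k^3 - 23*k^2/4 - 35*k/4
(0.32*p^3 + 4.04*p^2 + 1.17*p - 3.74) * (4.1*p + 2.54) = 1.312*p^4 + 17.3768*p^3 + 15.0586*p^2 - 12.3622*p - 9.4996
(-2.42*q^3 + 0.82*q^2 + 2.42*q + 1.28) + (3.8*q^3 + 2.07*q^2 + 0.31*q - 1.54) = 1.38*q^3 + 2.89*q^2 + 2.73*q - 0.26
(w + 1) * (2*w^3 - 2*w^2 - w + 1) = 2*w^4 - 3*w^2 + 1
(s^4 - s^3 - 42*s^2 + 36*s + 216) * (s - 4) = s^5 - 5*s^4 - 38*s^3 + 204*s^2 + 72*s - 864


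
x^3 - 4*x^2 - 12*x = x*(x - 6)*(x + 2)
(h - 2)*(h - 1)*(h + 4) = h^3 + h^2 - 10*h + 8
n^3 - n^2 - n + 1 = (n - 1)^2*(n + 1)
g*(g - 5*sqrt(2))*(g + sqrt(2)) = g^3 - 4*sqrt(2)*g^2 - 10*g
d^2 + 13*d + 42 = (d + 6)*(d + 7)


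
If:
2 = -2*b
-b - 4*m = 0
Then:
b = -1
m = 1/4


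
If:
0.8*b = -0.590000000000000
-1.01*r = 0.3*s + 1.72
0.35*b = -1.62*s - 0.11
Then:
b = -0.74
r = -1.73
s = 0.09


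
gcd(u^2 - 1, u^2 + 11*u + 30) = 1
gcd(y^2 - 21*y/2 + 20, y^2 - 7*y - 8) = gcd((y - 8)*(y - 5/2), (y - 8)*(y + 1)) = y - 8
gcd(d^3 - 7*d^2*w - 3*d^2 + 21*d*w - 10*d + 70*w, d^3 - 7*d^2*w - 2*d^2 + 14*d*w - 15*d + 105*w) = -d^2 + 7*d*w + 5*d - 35*w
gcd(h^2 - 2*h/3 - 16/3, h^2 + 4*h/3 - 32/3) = h - 8/3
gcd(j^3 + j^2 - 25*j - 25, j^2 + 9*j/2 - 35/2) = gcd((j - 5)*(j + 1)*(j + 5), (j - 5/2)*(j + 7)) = 1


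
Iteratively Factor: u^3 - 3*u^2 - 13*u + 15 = (u - 5)*(u^2 + 2*u - 3) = (u - 5)*(u + 3)*(u - 1)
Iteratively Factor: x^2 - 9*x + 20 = (x - 4)*(x - 5)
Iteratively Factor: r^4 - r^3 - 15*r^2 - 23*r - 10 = (r + 2)*(r^3 - 3*r^2 - 9*r - 5) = (r - 5)*(r + 2)*(r^2 + 2*r + 1) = (r - 5)*(r + 1)*(r + 2)*(r + 1)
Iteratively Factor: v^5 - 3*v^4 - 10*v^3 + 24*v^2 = (v)*(v^4 - 3*v^3 - 10*v^2 + 24*v) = v*(v - 2)*(v^3 - v^2 - 12*v) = v*(v - 4)*(v - 2)*(v^2 + 3*v) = v*(v - 4)*(v - 2)*(v + 3)*(v)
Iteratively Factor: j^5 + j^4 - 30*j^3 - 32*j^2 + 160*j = (j + 4)*(j^4 - 3*j^3 - 18*j^2 + 40*j) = (j - 5)*(j + 4)*(j^3 + 2*j^2 - 8*j) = j*(j - 5)*(j + 4)*(j^2 + 2*j - 8) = j*(j - 5)*(j - 2)*(j + 4)*(j + 4)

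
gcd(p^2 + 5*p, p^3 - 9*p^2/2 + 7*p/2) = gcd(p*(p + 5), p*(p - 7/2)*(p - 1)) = p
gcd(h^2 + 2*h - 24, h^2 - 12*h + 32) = h - 4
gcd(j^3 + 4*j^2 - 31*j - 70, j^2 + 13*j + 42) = j + 7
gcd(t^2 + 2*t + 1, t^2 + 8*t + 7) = t + 1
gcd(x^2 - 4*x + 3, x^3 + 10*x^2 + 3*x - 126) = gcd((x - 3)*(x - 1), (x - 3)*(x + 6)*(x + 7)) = x - 3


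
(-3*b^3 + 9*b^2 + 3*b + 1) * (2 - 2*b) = 6*b^4 - 24*b^3 + 12*b^2 + 4*b + 2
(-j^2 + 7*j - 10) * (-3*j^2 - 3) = 3*j^4 - 21*j^3 + 33*j^2 - 21*j + 30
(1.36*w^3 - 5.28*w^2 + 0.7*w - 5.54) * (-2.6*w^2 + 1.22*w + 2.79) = -3.536*w^5 + 15.3872*w^4 - 4.4672*w^3 + 0.526799999999998*w^2 - 4.8058*w - 15.4566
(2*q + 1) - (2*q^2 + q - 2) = -2*q^2 + q + 3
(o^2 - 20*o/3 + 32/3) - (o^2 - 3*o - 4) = 44/3 - 11*o/3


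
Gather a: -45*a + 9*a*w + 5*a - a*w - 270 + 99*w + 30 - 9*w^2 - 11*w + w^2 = a*(8*w - 40) - 8*w^2 + 88*w - 240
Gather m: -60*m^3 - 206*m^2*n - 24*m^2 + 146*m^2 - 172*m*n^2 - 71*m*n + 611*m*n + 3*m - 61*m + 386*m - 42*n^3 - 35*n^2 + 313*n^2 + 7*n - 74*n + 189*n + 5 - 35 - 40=-60*m^3 + m^2*(122 - 206*n) + m*(-172*n^2 + 540*n + 328) - 42*n^3 + 278*n^2 + 122*n - 70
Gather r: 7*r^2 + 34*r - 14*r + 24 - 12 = 7*r^2 + 20*r + 12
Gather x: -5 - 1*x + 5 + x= 0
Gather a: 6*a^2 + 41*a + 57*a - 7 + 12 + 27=6*a^2 + 98*a + 32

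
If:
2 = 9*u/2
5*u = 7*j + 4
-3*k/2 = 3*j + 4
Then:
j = -16/63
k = -136/63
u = 4/9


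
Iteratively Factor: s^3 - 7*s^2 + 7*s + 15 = (s + 1)*(s^2 - 8*s + 15) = (s - 5)*(s + 1)*(s - 3)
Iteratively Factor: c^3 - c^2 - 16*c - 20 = (c + 2)*(c^2 - 3*c - 10) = (c - 5)*(c + 2)*(c + 2)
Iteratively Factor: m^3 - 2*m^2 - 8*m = (m)*(m^2 - 2*m - 8) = m*(m - 4)*(m + 2)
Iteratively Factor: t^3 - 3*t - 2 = (t + 1)*(t^2 - t - 2) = (t + 1)^2*(t - 2)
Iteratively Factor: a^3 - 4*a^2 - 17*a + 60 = (a - 3)*(a^2 - a - 20) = (a - 5)*(a - 3)*(a + 4)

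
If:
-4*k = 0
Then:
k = 0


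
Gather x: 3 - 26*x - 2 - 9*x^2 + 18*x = -9*x^2 - 8*x + 1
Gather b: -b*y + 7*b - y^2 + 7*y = b*(7 - y) - y^2 + 7*y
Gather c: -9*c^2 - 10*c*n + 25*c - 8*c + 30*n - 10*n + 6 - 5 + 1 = -9*c^2 + c*(17 - 10*n) + 20*n + 2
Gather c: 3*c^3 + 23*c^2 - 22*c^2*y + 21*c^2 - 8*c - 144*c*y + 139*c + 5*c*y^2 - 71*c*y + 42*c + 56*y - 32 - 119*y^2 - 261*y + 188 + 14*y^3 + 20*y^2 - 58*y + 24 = 3*c^3 + c^2*(44 - 22*y) + c*(5*y^2 - 215*y + 173) + 14*y^3 - 99*y^2 - 263*y + 180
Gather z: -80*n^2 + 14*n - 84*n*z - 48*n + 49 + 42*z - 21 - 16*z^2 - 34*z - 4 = -80*n^2 - 34*n - 16*z^2 + z*(8 - 84*n) + 24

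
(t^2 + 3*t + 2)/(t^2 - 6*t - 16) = (t + 1)/(t - 8)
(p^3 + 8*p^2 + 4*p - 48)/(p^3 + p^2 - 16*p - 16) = (p^2 + 4*p - 12)/(p^2 - 3*p - 4)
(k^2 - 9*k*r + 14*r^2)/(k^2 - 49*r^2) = (k - 2*r)/(k + 7*r)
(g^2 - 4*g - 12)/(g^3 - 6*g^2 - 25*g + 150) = (g + 2)/(g^2 - 25)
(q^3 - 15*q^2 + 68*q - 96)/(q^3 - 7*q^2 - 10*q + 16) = (q^2 - 7*q + 12)/(q^2 + q - 2)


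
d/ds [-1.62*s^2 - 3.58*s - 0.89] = -3.24*s - 3.58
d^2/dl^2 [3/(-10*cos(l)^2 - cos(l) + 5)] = 3*(400*sin(l)^4 - 401*sin(l)^2 - 65*cos(l)/2 + 15*cos(3*l)/2 - 101)/(-10*sin(l)^2 + cos(l) + 5)^3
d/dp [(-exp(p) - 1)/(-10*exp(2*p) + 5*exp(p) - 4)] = (-10*exp(2*p) - 20*exp(p) + 9)*exp(p)/(100*exp(4*p) - 100*exp(3*p) + 105*exp(2*p) - 40*exp(p) + 16)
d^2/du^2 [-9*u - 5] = 0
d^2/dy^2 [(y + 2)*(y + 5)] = 2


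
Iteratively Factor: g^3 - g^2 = (g)*(g^2 - g) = g*(g - 1)*(g)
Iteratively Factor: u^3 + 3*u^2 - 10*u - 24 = (u + 4)*(u^2 - u - 6) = (u + 2)*(u + 4)*(u - 3)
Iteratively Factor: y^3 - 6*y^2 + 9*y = (y - 3)*(y^2 - 3*y) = y*(y - 3)*(y - 3)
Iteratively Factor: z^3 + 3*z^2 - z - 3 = (z + 1)*(z^2 + 2*z - 3) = (z + 1)*(z + 3)*(z - 1)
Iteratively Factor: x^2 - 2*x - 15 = (x + 3)*(x - 5)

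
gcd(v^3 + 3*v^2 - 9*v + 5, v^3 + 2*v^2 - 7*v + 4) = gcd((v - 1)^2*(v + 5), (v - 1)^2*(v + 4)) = v^2 - 2*v + 1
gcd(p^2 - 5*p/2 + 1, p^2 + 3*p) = 1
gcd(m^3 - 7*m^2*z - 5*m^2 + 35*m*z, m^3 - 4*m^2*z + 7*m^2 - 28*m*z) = m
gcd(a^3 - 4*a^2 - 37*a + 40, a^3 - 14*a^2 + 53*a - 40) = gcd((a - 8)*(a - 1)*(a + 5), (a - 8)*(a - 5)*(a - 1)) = a^2 - 9*a + 8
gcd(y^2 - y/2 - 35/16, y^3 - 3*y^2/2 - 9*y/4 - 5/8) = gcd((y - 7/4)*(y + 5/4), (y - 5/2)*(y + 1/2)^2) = 1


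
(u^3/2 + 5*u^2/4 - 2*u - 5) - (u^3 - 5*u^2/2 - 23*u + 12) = -u^3/2 + 15*u^2/4 + 21*u - 17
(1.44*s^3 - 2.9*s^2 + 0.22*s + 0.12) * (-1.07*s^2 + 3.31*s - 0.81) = -1.5408*s^5 + 7.8694*s^4 - 11.0008*s^3 + 2.9488*s^2 + 0.219*s - 0.0972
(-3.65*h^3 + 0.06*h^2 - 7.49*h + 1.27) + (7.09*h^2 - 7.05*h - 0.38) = -3.65*h^3 + 7.15*h^2 - 14.54*h + 0.89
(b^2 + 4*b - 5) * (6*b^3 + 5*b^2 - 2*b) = 6*b^5 + 29*b^4 - 12*b^3 - 33*b^2 + 10*b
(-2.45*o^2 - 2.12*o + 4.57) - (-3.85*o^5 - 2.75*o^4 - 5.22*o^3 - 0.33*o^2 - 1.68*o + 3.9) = 3.85*o^5 + 2.75*o^4 + 5.22*o^3 - 2.12*o^2 - 0.44*o + 0.67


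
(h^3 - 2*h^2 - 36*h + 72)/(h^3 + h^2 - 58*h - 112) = (h^3 - 2*h^2 - 36*h + 72)/(h^3 + h^2 - 58*h - 112)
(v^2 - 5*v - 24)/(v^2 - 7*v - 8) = (v + 3)/(v + 1)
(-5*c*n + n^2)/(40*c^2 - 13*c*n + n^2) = -n/(8*c - n)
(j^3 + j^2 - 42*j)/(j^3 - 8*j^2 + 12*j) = (j + 7)/(j - 2)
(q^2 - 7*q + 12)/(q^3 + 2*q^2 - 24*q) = (q - 3)/(q*(q + 6))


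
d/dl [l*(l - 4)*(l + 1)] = 3*l^2 - 6*l - 4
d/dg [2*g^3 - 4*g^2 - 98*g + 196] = 6*g^2 - 8*g - 98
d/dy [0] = 0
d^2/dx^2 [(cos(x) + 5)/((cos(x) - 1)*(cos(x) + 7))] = -((cos(2*x) - 1)^2 + 1953*cos(x) + 294*cos(2*x) + 15*cos(3*x) + 2346)/(4*(cos(x) - 1)^2*(cos(x) + 7)^3)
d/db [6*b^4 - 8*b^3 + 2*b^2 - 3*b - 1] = 24*b^3 - 24*b^2 + 4*b - 3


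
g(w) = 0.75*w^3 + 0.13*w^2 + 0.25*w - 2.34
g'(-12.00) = 321.13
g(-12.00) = -1282.62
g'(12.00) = 327.37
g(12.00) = 1315.38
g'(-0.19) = 0.28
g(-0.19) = -2.39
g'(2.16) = 11.31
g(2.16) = 6.36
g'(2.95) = 20.60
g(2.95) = 18.78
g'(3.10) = 22.68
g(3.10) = 22.03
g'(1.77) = 7.76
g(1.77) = 2.67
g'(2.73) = 17.73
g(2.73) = 14.57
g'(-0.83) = 1.58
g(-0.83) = -2.89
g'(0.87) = 2.18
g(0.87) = -1.53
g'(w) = 2.25*w^2 + 0.26*w + 0.25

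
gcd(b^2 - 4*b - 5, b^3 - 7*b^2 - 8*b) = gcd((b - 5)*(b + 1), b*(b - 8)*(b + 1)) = b + 1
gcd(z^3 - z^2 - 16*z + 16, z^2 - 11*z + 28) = z - 4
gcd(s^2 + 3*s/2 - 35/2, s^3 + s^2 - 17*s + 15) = s + 5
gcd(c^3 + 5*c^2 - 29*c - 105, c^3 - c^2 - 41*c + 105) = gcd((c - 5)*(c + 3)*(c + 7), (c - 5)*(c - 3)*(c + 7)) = c^2 + 2*c - 35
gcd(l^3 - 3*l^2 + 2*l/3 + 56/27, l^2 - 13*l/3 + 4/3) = 1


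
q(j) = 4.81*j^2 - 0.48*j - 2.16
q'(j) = 9.62*j - 0.48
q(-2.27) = 23.72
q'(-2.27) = -22.32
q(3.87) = 68.02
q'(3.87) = 36.75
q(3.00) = 39.69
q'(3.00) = 28.38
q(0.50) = -1.20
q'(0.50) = 4.33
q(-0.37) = -1.32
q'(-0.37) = -4.04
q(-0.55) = -0.44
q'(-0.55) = -5.77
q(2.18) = 19.65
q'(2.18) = 20.49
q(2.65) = 30.35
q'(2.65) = 25.01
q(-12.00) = 696.24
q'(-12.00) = -115.92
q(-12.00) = 696.24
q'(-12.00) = -115.92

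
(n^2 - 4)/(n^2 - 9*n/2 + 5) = 2*(n + 2)/(2*n - 5)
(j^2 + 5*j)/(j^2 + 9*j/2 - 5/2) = 2*j/(2*j - 1)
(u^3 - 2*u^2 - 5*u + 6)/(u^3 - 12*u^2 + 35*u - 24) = (u + 2)/(u - 8)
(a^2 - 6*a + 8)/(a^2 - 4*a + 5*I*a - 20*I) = (a - 2)/(a + 5*I)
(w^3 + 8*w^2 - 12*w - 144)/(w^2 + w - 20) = (w^2 + 12*w + 36)/(w + 5)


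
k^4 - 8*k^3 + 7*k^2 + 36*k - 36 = (k - 6)*(k - 3)*(k - 1)*(k + 2)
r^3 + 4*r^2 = r^2*(r + 4)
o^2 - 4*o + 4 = (o - 2)^2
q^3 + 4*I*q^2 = q^2*(q + 4*I)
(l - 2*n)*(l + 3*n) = l^2 + l*n - 6*n^2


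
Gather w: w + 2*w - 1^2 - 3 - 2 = 3*w - 6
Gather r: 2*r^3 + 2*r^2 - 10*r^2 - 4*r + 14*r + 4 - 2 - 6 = 2*r^3 - 8*r^2 + 10*r - 4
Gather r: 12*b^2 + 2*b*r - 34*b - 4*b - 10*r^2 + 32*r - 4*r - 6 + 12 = 12*b^2 - 38*b - 10*r^2 + r*(2*b + 28) + 6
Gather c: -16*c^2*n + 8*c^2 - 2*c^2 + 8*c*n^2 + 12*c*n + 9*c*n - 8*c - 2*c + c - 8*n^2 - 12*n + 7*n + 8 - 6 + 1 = c^2*(6 - 16*n) + c*(8*n^2 + 21*n - 9) - 8*n^2 - 5*n + 3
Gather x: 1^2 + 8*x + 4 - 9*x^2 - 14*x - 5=-9*x^2 - 6*x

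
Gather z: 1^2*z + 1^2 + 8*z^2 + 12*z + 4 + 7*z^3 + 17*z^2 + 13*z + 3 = 7*z^3 + 25*z^2 + 26*z + 8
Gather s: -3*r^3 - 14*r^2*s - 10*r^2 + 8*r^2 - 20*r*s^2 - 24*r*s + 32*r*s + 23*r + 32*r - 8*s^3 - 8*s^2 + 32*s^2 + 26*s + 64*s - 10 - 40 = -3*r^3 - 2*r^2 + 55*r - 8*s^3 + s^2*(24 - 20*r) + s*(-14*r^2 + 8*r + 90) - 50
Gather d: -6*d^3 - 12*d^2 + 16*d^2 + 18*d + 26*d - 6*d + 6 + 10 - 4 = -6*d^3 + 4*d^2 + 38*d + 12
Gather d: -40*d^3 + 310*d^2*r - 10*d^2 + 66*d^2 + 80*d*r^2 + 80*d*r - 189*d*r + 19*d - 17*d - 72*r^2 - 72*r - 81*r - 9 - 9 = -40*d^3 + d^2*(310*r + 56) + d*(80*r^2 - 109*r + 2) - 72*r^2 - 153*r - 18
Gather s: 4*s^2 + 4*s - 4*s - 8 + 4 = 4*s^2 - 4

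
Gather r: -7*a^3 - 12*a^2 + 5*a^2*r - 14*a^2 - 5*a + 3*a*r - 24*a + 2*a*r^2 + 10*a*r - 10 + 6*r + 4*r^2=-7*a^3 - 26*a^2 - 29*a + r^2*(2*a + 4) + r*(5*a^2 + 13*a + 6) - 10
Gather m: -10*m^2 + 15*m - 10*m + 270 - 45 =-10*m^2 + 5*m + 225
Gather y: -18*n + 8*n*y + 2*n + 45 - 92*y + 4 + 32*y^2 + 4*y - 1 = -16*n + 32*y^2 + y*(8*n - 88) + 48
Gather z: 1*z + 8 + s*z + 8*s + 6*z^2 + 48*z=8*s + 6*z^2 + z*(s + 49) + 8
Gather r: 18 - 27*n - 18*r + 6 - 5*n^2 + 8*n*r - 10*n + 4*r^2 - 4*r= -5*n^2 - 37*n + 4*r^2 + r*(8*n - 22) + 24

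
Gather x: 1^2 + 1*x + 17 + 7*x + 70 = 8*x + 88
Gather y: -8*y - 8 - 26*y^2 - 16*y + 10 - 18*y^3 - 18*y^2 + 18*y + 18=-18*y^3 - 44*y^2 - 6*y + 20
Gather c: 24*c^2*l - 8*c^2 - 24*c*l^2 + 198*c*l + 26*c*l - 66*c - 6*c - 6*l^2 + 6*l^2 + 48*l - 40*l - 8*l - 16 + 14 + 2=c^2*(24*l - 8) + c*(-24*l^2 + 224*l - 72)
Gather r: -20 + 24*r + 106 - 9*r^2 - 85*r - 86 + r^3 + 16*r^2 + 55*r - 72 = r^3 + 7*r^2 - 6*r - 72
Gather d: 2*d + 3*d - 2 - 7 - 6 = 5*d - 15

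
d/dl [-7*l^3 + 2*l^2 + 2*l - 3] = -21*l^2 + 4*l + 2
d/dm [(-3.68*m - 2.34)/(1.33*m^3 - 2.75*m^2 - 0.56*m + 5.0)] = (9.7888*m^3 - 0.7834*m^2 - 12.87*m - 19.7104)/(1.7689*m^6 - 7.315*m^5 + 6.0729*m^4 + 16.38*m^3 - 27.1864*m^2 - 5.6*m + 25.0)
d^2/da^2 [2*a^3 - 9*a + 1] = 12*a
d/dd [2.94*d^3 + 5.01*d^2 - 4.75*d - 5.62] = 8.82*d^2 + 10.02*d - 4.75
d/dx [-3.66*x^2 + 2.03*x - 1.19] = 2.03 - 7.32*x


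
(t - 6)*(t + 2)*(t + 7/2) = t^3 - t^2/2 - 26*t - 42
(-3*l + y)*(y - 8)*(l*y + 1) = -3*l^2*y^2 + 24*l^2*y + l*y^3 - 8*l*y^2 - 3*l*y + 24*l + y^2 - 8*y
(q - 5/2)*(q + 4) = q^2 + 3*q/2 - 10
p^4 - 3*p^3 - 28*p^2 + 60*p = p*(p - 6)*(p - 2)*(p + 5)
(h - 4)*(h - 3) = h^2 - 7*h + 12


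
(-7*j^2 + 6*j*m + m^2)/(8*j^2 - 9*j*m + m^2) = (-7*j - m)/(8*j - m)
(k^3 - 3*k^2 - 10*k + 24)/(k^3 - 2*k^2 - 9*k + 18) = (k - 4)/(k - 3)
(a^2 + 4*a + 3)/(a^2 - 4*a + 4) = (a^2 + 4*a + 3)/(a^2 - 4*a + 4)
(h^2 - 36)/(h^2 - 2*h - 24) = (h + 6)/(h + 4)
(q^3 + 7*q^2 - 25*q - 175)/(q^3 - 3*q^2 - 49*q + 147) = (q^2 - 25)/(q^2 - 10*q + 21)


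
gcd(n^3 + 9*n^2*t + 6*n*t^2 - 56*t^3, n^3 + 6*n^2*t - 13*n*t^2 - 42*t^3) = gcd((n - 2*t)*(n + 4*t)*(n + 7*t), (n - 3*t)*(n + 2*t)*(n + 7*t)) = n + 7*t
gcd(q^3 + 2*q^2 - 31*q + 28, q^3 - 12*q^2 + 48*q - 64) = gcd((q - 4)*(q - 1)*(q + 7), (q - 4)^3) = q - 4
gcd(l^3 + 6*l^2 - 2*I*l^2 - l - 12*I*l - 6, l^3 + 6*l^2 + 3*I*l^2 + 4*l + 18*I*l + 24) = l^2 + l*(6 - I) - 6*I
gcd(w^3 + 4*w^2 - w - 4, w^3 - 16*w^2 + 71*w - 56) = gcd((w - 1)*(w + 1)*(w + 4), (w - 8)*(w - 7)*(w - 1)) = w - 1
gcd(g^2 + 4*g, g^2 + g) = g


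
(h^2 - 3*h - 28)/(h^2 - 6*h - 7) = (h + 4)/(h + 1)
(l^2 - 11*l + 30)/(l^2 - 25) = (l - 6)/(l + 5)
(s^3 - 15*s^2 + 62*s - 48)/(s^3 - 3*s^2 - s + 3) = (s^2 - 14*s + 48)/(s^2 - 2*s - 3)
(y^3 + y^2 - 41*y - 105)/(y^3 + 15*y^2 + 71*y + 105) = (y - 7)/(y + 7)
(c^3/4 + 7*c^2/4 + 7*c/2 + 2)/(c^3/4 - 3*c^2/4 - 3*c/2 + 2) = (c^2 + 5*c + 4)/(c^2 - 5*c + 4)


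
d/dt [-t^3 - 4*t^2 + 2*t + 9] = -3*t^2 - 8*t + 2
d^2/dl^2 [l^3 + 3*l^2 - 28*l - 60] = 6*l + 6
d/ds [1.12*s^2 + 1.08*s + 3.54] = 2.24*s + 1.08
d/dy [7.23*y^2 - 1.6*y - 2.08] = 14.46*y - 1.6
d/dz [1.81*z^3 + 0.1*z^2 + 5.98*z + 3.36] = 5.43*z^2 + 0.2*z + 5.98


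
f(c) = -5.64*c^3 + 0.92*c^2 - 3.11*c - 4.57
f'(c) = -16.92*c^2 + 1.84*c - 3.11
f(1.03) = -12.96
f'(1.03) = -19.17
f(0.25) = -5.38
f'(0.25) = -3.71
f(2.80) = -129.87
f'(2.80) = -130.61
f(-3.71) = 307.64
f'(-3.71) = -242.82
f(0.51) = -6.66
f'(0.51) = -6.57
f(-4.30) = 474.23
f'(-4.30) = -323.87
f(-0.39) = -2.88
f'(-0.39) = -6.40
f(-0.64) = -0.72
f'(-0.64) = -11.22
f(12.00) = -9655.33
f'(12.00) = -2417.51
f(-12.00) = 9911.15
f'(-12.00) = -2461.67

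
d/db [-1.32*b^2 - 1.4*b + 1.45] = -2.64*b - 1.4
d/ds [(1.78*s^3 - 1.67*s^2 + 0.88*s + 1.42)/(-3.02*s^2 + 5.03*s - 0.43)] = (-5.3756*s^4 + 17.9068*s^3 - 8.0387*s^2 + 10.013*s - 7.521)/(9.1204*s^4 - 30.3812*s^3 + 27.8981*s^2 - 4.3258*s + 0.1849)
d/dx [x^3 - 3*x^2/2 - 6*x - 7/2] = 3*x^2 - 3*x - 6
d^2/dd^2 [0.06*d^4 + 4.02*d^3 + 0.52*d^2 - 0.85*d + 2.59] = 0.72*d^2 + 24.12*d + 1.04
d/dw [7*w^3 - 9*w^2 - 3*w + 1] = 21*w^2 - 18*w - 3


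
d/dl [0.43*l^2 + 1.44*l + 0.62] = 0.86*l + 1.44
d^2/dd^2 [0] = 0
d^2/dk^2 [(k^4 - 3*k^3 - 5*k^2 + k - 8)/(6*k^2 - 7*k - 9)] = 2*(36*k^6 - 126*k^5 - 15*k^4 + 21*k^3 - 1755*k^2 + 441*k - 1292)/(216*k^6 - 756*k^5 - 90*k^4 + 1925*k^3 + 135*k^2 - 1701*k - 729)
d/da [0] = 0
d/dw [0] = 0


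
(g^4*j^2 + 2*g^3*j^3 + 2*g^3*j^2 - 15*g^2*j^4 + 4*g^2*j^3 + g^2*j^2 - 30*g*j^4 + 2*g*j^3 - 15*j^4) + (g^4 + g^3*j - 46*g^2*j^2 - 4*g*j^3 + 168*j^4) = g^4*j^2 + g^4 + 2*g^3*j^3 + 2*g^3*j^2 + g^3*j - 15*g^2*j^4 + 4*g^2*j^3 - 45*g^2*j^2 - 30*g*j^4 - 2*g*j^3 + 153*j^4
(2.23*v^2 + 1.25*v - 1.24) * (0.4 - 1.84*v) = -4.1032*v^3 - 1.408*v^2 + 2.7816*v - 0.496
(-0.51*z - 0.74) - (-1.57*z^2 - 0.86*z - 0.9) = 1.57*z^2 + 0.35*z + 0.16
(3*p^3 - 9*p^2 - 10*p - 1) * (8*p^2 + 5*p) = 24*p^5 - 57*p^4 - 125*p^3 - 58*p^2 - 5*p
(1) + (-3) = -2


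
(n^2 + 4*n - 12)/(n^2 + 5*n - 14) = (n + 6)/(n + 7)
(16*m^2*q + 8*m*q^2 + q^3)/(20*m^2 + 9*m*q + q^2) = q*(4*m + q)/(5*m + q)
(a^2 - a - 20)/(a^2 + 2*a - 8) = (a - 5)/(a - 2)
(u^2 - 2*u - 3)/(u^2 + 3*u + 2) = (u - 3)/(u + 2)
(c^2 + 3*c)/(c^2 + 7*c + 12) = c/(c + 4)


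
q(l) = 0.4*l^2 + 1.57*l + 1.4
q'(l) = 0.8*l + 1.57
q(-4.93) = 3.38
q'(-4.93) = -2.37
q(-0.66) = 0.54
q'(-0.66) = 1.04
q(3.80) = 13.14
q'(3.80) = 4.61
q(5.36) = 21.31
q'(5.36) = 5.86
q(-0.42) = 0.81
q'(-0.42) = 1.23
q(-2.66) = 0.05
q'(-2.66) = -0.56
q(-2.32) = -0.09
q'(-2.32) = -0.29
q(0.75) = 2.80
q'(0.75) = 2.17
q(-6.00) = 6.38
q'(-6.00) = -3.23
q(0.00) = 1.40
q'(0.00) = 1.57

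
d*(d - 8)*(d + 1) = d^3 - 7*d^2 - 8*d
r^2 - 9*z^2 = (r - 3*z)*(r + 3*z)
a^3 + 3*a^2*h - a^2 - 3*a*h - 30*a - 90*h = (a - 6)*(a + 5)*(a + 3*h)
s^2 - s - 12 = (s - 4)*(s + 3)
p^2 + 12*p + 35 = (p + 5)*(p + 7)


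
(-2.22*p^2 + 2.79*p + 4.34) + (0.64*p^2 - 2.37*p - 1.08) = -1.58*p^2 + 0.42*p + 3.26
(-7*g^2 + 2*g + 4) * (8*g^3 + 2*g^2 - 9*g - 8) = -56*g^5 + 2*g^4 + 99*g^3 + 46*g^2 - 52*g - 32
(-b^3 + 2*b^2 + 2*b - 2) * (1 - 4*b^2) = 4*b^5 - 8*b^4 - 9*b^3 + 10*b^2 + 2*b - 2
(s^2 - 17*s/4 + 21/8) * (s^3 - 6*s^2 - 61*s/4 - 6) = s^5 - 41*s^4/4 + 103*s^3/8 + 689*s^2/16 - 465*s/32 - 63/4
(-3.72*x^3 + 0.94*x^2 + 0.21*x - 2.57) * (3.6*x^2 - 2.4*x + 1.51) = -13.392*x^5 + 12.312*x^4 - 7.1172*x^3 - 8.3366*x^2 + 6.4851*x - 3.8807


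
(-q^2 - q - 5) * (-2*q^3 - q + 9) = 2*q^5 + 2*q^4 + 11*q^3 - 8*q^2 - 4*q - 45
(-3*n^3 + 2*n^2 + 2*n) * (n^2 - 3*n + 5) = -3*n^5 + 11*n^4 - 19*n^3 + 4*n^2 + 10*n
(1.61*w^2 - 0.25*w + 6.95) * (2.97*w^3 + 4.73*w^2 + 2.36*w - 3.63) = 4.7817*w^5 + 6.8728*w^4 + 23.2586*w^3 + 26.4392*w^2 + 17.3095*w - 25.2285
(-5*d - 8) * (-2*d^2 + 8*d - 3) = 10*d^3 - 24*d^2 - 49*d + 24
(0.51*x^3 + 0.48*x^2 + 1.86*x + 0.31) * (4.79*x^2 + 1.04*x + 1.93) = 2.4429*x^5 + 2.8296*x^4 + 10.3929*x^3 + 4.3457*x^2 + 3.9122*x + 0.5983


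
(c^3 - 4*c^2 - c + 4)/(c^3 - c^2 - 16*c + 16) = (c + 1)/(c + 4)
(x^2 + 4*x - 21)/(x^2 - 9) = (x + 7)/(x + 3)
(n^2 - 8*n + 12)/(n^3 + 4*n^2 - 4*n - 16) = (n - 6)/(n^2 + 6*n + 8)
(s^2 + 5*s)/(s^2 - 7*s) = (s + 5)/(s - 7)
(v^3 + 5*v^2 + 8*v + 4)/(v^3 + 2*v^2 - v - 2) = (v + 2)/(v - 1)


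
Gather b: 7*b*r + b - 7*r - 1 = b*(7*r + 1) - 7*r - 1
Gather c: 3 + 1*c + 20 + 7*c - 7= 8*c + 16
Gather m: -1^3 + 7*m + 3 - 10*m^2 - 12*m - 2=-10*m^2 - 5*m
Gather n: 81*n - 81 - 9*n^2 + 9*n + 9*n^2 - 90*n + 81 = 0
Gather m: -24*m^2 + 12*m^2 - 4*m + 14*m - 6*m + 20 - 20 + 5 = -12*m^2 + 4*m + 5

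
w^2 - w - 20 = (w - 5)*(w + 4)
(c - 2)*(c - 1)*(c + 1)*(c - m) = c^4 - c^3*m - 2*c^3 + 2*c^2*m - c^2 + c*m + 2*c - 2*m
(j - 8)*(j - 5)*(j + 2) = j^3 - 11*j^2 + 14*j + 80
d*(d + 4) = d^2 + 4*d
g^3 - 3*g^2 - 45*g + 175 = (g - 5)^2*(g + 7)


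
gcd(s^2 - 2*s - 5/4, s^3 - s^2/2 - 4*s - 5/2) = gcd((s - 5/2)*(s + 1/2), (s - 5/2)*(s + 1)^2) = s - 5/2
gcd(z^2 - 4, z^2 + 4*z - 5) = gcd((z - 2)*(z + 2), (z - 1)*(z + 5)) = 1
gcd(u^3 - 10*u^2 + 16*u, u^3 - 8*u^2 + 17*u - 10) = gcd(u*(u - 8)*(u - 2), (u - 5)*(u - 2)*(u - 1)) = u - 2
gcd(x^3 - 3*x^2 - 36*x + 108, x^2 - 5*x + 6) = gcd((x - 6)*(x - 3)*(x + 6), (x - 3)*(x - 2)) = x - 3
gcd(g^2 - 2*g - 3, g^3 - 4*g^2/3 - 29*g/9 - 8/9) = g + 1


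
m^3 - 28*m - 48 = (m - 6)*(m + 2)*(m + 4)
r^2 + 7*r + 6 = (r + 1)*(r + 6)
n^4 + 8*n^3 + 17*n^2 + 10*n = n*(n + 1)*(n + 2)*(n + 5)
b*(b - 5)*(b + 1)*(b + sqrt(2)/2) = b^4 - 4*b^3 + sqrt(2)*b^3/2 - 5*b^2 - 2*sqrt(2)*b^2 - 5*sqrt(2)*b/2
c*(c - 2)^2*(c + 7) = c^4 + 3*c^3 - 24*c^2 + 28*c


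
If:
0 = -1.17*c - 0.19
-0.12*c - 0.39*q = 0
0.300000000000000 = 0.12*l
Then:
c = -0.16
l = 2.50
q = 0.05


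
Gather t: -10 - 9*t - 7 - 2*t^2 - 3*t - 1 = -2*t^2 - 12*t - 18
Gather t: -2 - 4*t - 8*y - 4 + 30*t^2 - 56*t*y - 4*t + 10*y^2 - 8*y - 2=30*t^2 + t*(-56*y - 8) + 10*y^2 - 16*y - 8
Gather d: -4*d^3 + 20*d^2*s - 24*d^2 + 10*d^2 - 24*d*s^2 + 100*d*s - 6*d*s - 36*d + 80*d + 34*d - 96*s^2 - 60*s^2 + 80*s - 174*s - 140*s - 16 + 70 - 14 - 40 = -4*d^3 + d^2*(20*s - 14) + d*(-24*s^2 + 94*s + 78) - 156*s^2 - 234*s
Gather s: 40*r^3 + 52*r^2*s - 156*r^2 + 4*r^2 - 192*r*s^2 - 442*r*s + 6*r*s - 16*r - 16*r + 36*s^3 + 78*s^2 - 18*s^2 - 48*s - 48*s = 40*r^3 - 152*r^2 - 32*r + 36*s^3 + s^2*(60 - 192*r) + s*(52*r^2 - 436*r - 96)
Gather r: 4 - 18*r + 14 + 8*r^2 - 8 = 8*r^2 - 18*r + 10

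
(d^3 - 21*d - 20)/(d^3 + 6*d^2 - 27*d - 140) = (d + 1)/(d + 7)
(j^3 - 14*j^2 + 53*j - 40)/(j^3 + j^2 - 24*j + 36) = (j^3 - 14*j^2 + 53*j - 40)/(j^3 + j^2 - 24*j + 36)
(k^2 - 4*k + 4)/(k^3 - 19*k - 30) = (-k^2 + 4*k - 4)/(-k^3 + 19*k + 30)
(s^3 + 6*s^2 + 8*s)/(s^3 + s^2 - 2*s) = (s + 4)/(s - 1)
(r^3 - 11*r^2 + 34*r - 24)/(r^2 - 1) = (r^2 - 10*r + 24)/(r + 1)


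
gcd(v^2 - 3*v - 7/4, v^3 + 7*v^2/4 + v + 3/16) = v + 1/2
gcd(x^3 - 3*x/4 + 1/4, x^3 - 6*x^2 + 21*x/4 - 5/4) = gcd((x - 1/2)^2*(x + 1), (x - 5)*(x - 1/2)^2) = x^2 - x + 1/4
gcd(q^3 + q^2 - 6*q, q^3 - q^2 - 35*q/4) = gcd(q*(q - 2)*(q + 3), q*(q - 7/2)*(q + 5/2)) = q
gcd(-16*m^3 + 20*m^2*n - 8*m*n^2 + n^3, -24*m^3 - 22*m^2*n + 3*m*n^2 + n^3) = 4*m - n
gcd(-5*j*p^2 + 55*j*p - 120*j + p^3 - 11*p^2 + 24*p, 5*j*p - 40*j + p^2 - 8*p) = p - 8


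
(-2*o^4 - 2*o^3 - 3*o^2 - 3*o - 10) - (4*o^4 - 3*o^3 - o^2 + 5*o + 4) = -6*o^4 + o^3 - 2*o^2 - 8*o - 14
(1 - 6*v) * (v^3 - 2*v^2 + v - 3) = -6*v^4 + 13*v^3 - 8*v^2 + 19*v - 3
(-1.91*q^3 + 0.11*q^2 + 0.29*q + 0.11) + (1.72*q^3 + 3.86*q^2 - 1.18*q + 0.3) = -0.19*q^3 + 3.97*q^2 - 0.89*q + 0.41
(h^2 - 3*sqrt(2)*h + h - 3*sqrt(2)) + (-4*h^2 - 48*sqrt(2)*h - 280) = -3*h^2 - 51*sqrt(2)*h + h - 280 - 3*sqrt(2)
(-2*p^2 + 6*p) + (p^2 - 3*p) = -p^2 + 3*p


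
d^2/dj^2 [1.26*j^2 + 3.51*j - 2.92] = 2.52000000000000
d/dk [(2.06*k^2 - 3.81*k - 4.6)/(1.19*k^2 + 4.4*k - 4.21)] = (13.5979*k^2 - 6.3972*k + 36.2801)/(1.4161*k^4 + 10.472*k^3 + 9.3402*k^2 - 37.048*k + 17.7241)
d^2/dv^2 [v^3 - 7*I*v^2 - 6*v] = 6*v - 14*I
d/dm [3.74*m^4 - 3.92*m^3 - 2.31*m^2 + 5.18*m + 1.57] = 14.96*m^3 - 11.76*m^2 - 4.62*m + 5.18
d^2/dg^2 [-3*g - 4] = 0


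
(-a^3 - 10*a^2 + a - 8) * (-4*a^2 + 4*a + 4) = 4*a^5 + 36*a^4 - 48*a^3 - 4*a^2 - 28*a - 32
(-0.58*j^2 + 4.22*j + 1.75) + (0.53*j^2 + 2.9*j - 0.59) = -0.0499999999999999*j^2 + 7.12*j + 1.16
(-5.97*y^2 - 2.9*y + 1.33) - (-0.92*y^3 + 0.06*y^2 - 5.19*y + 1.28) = 0.92*y^3 - 6.03*y^2 + 2.29*y + 0.05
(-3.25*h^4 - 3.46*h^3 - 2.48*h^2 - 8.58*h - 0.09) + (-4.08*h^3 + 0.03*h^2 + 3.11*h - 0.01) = -3.25*h^4 - 7.54*h^3 - 2.45*h^2 - 5.47*h - 0.1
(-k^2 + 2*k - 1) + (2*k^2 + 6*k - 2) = k^2 + 8*k - 3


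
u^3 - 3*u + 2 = (u - 1)^2*(u + 2)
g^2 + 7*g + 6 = (g + 1)*(g + 6)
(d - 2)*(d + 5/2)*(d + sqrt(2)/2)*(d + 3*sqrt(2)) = d^4 + d^3/2 + 7*sqrt(2)*d^3/2 - 2*d^2 + 7*sqrt(2)*d^2/4 - 35*sqrt(2)*d/2 + 3*d/2 - 15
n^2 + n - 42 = (n - 6)*(n + 7)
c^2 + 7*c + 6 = (c + 1)*(c + 6)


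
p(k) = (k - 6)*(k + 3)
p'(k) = 2*k - 3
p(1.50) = -20.25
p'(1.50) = 0.00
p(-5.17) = 24.24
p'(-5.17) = -13.34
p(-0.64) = -15.67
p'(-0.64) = -4.28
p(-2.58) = -3.60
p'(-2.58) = -8.16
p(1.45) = -20.25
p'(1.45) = -0.10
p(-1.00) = -14.00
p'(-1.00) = -5.00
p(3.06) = -17.82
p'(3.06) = 3.12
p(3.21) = -17.33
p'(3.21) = 3.42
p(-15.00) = 252.00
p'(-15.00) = -33.00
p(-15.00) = 252.00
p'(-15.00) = -33.00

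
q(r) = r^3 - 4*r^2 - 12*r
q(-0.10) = 1.16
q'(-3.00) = 39.00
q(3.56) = -48.30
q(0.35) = -4.65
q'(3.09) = -8.08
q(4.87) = -37.81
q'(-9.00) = 303.00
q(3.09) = -45.77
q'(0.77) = -16.38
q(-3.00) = -27.00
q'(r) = 3*r^2 - 8*r - 12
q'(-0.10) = -11.17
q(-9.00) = -945.00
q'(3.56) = -2.46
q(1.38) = -21.55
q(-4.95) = -159.90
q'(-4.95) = 101.11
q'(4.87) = 20.19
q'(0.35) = -14.43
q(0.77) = -11.16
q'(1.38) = -17.33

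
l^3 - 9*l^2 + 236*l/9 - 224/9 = (l - 4)*(l - 8/3)*(l - 7/3)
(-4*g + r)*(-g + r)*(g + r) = 4*g^3 - g^2*r - 4*g*r^2 + r^3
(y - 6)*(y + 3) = y^2 - 3*y - 18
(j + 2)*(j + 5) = j^2 + 7*j + 10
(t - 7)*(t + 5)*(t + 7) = t^3 + 5*t^2 - 49*t - 245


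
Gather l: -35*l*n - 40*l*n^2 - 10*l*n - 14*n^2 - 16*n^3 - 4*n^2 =l*(-40*n^2 - 45*n) - 16*n^3 - 18*n^2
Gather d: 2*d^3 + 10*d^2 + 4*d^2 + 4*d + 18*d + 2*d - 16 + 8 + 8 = 2*d^3 + 14*d^2 + 24*d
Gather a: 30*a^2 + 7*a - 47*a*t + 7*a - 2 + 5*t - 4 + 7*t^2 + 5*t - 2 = 30*a^2 + a*(14 - 47*t) + 7*t^2 + 10*t - 8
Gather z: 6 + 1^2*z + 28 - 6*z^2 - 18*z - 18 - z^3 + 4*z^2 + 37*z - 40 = -z^3 - 2*z^2 + 20*z - 24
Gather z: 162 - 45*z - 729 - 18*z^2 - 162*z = -18*z^2 - 207*z - 567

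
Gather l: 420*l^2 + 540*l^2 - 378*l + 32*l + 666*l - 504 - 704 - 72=960*l^2 + 320*l - 1280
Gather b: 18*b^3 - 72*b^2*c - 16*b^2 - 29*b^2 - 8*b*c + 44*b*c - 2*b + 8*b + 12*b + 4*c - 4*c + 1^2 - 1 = 18*b^3 + b^2*(-72*c - 45) + b*(36*c + 18)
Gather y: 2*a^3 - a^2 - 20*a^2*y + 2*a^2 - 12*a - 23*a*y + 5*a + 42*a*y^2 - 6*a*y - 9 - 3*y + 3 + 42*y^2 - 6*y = 2*a^3 + a^2 - 7*a + y^2*(42*a + 42) + y*(-20*a^2 - 29*a - 9) - 6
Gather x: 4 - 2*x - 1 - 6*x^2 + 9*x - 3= -6*x^2 + 7*x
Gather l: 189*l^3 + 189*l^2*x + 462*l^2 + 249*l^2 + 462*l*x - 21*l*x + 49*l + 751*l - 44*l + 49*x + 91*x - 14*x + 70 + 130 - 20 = 189*l^3 + l^2*(189*x + 711) + l*(441*x + 756) + 126*x + 180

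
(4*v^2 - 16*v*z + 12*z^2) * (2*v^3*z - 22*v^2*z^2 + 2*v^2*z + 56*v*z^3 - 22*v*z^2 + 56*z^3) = 8*v^5*z - 120*v^4*z^2 + 8*v^4*z + 600*v^3*z^3 - 120*v^3*z^2 - 1160*v^2*z^4 + 600*v^2*z^3 + 672*v*z^5 - 1160*v*z^4 + 672*z^5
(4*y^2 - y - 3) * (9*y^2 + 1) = 36*y^4 - 9*y^3 - 23*y^2 - y - 3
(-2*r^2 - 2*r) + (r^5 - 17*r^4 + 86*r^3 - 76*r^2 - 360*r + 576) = r^5 - 17*r^4 + 86*r^3 - 78*r^2 - 362*r + 576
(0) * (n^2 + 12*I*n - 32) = 0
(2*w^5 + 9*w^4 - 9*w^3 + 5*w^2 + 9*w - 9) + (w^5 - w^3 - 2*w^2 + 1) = 3*w^5 + 9*w^4 - 10*w^3 + 3*w^2 + 9*w - 8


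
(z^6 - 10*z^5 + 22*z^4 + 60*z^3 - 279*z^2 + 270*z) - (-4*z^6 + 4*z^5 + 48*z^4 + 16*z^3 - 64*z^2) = 5*z^6 - 14*z^5 - 26*z^4 + 44*z^3 - 215*z^2 + 270*z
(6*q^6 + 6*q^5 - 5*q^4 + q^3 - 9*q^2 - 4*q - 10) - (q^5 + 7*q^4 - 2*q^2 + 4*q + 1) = 6*q^6 + 5*q^5 - 12*q^4 + q^3 - 7*q^2 - 8*q - 11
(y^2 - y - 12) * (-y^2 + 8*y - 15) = -y^4 + 9*y^3 - 11*y^2 - 81*y + 180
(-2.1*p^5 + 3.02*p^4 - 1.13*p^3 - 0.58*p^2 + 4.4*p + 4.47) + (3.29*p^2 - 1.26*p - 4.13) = -2.1*p^5 + 3.02*p^4 - 1.13*p^3 + 2.71*p^2 + 3.14*p + 0.34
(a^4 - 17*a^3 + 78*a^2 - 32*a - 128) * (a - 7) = a^5 - 24*a^4 + 197*a^3 - 578*a^2 + 96*a + 896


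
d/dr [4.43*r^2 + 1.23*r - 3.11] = 8.86*r + 1.23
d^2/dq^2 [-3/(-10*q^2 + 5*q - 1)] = 30*(-20*q^2 + 10*q + 5*(4*q - 1)^2 - 2)/(10*q^2 - 5*q + 1)^3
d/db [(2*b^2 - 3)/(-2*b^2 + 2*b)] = (b^2 - 3*b + 3/2)/(b^2*(b^2 - 2*b + 1))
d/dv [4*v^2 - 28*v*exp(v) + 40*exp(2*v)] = -28*v*exp(v) + 8*v + 80*exp(2*v) - 28*exp(v)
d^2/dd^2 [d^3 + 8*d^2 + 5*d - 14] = 6*d + 16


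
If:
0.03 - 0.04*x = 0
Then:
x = 0.75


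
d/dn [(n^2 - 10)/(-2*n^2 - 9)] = -58*n/(2*n^2 + 9)^2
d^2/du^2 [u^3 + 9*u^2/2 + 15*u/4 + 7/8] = 6*u + 9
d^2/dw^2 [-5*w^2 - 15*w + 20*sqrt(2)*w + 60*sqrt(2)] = -10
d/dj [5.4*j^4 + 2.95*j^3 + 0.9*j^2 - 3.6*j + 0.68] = 21.6*j^3 + 8.85*j^2 + 1.8*j - 3.6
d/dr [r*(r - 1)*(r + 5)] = 3*r^2 + 8*r - 5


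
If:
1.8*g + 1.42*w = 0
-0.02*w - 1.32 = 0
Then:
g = 52.07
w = -66.00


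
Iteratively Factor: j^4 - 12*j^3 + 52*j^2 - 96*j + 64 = (j - 2)*(j^3 - 10*j^2 + 32*j - 32) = (j - 4)*(j - 2)*(j^2 - 6*j + 8) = (j - 4)*(j - 2)^2*(j - 4)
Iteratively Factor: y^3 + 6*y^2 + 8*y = (y)*(y^2 + 6*y + 8) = y*(y + 4)*(y + 2)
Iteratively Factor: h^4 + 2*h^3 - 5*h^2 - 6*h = (h)*(h^3 + 2*h^2 - 5*h - 6) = h*(h - 2)*(h^2 + 4*h + 3) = h*(h - 2)*(h + 1)*(h + 3)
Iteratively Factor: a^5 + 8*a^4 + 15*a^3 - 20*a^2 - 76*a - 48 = (a + 4)*(a^4 + 4*a^3 - a^2 - 16*a - 12) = (a - 2)*(a + 4)*(a^3 + 6*a^2 + 11*a + 6) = (a - 2)*(a + 3)*(a + 4)*(a^2 + 3*a + 2) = (a - 2)*(a + 2)*(a + 3)*(a + 4)*(a + 1)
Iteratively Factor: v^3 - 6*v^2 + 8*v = (v - 4)*(v^2 - 2*v) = (v - 4)*(v - 2)*(v)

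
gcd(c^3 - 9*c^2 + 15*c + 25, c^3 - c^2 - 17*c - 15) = c^2 - 4*c - 5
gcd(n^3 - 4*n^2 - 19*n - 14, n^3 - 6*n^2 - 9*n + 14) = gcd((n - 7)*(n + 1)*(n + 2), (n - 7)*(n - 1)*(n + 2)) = n^2 - 5*n - 14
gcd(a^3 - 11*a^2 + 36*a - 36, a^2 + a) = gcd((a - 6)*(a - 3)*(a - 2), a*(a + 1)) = 1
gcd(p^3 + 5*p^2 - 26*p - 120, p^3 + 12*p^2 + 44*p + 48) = p^2 + 10*p + 24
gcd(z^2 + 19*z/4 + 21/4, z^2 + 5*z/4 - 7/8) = z + 7/4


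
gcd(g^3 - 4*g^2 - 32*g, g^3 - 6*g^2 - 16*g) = g^2 - 8*g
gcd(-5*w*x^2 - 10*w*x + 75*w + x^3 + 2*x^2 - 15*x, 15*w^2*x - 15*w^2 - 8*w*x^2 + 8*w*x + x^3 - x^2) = -5*w + x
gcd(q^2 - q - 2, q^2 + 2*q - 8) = q - 2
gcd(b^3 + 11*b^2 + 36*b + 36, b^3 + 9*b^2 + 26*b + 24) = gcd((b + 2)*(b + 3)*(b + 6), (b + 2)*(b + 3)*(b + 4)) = b^2 + 5*b + 6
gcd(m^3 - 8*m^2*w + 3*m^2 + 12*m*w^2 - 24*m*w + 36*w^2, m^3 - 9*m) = m + 3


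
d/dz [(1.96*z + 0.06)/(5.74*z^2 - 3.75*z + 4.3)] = (-11.2504*z^2 - 0.6888*z + 8.653)/(32.9476*z^4 - 43.05*z^3 + 63.4265*z^2 - 32.25*z + 18.49)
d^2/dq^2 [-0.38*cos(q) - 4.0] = 0.38*cos(q)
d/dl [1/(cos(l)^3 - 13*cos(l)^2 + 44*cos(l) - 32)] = (3*cos(l)^2 - 26*cos(l) + 44)*sin(l)/(cos(l)^3 - 13*cos(l)^2 + 44*cos(l) - 32)^2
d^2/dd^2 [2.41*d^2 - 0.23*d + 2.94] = 4.82000000000000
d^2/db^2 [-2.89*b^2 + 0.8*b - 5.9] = -5.78000000000000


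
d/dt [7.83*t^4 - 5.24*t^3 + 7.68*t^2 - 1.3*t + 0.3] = 31.32*t^3 - 15.72*t^2 + 15.36*t - 1.3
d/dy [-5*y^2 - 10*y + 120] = -10*y - 10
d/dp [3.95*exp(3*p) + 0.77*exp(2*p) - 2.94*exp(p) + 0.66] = (11.85*exp(2*p) + 1.54*exp(p) - 2.94)*exp(p)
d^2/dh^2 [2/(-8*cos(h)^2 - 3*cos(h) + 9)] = 2*(256*sin(h)^4 - 425*sin(h)^2 - 63*cos(h) + 18*cos(3*h) + 7)/(-8*sin(h)^2 + 3*cos(h) - 1)^3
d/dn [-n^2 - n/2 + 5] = -2*n - 1/2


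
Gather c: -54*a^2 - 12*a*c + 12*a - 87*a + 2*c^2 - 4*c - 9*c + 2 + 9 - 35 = -54*a^2 - 75*a + 2*c^2 + c*(-12*a - 13) - 24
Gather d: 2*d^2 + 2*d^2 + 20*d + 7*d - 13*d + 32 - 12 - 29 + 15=4*d^2 + 14*d + 6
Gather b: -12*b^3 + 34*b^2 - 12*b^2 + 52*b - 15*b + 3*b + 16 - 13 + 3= -12*b^3 + 22*b^2 + 40*b + 6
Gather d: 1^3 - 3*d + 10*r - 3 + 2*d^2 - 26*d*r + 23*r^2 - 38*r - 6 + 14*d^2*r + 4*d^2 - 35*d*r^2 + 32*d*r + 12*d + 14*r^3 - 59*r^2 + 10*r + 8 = d^2*(14*r + 6) + d*(-35*r^2 + 6*r + 9) + 14*r^3 - 36*r^2 - 18*r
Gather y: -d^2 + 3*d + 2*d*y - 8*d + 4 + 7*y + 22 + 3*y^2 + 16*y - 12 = -d^2 - 5*d + 3*y^2 + y*(2*d + 23) + 14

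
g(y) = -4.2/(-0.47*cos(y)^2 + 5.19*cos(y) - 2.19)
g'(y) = -4.2*(-0.94*sin(y)*cos(y) + 5.19*sin(y))/(-0.47*cos(y)^2 + 5.19*cos(y) - 2.19)^2 = (3.948*cos(y) - 21.798)*sin(y)/(0.47*cos(y)^2 - 5.19*cos(y) + 2.19)^2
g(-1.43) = 2.86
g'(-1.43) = 9.72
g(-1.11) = -168.93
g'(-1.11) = 29040.52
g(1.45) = 2.67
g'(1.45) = -8.57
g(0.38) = -1.89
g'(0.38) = -1.36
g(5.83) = -2.00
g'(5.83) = 1.82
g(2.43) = 0.66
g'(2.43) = -0.40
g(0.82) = -3.71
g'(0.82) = -10.90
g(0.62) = -2.44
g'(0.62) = -3.64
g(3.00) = 0.54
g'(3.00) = -0.06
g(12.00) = -2.26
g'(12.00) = 2.88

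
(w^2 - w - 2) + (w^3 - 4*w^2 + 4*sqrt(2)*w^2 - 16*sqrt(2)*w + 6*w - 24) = w^3 - 3*w^2 + 4*sqrt(2)*w^2 - 16*sqrt(2)*w + 5*w - 26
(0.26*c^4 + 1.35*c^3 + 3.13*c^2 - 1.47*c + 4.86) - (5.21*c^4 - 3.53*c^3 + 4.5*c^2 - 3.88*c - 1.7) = -4.95*c^4 + 4.88*c^3 - 1.37*c^2 + 2.41*c + 6.56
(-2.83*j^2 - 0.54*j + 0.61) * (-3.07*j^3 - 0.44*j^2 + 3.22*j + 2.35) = 8.6881*j^5 + 2.903*j^4 - 10.7477*j^3 - 8.6577*j^2 + 0.6952*j + 1.4335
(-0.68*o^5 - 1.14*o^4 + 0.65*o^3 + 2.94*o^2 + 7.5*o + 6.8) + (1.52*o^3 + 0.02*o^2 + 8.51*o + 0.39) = -0.68*o^5 - 1.14*o^4 + 2.17*o^3 + 2.96*o^2 + 16.01*o + 7.19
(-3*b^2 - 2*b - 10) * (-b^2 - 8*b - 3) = 3*b^4 + 26*b^3 + 35*b^2 + 86*b + 30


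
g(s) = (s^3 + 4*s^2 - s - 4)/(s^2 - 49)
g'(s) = -2*s*(s^3 + 4*s^2 - s - 4)/(s^2 - 49)^2 + (3*s^2 + 8*s - 1)/(s^2 - 49) = (s^4 - 146*s^2 - 384*s + 49)/(s^4 - 98*s^2 + 2401)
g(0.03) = 0.08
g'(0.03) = 0.02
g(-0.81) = 0.02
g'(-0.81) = 0.11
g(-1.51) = -0.07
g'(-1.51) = 0.14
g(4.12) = -4.05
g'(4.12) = -3.63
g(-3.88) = -0.05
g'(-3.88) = -0.38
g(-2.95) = -0.20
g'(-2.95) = -0.01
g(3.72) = -2.82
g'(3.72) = -2.60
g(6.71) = -118.59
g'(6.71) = -447.50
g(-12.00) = -12.04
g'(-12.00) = 0.48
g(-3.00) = -0.20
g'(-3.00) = -0.02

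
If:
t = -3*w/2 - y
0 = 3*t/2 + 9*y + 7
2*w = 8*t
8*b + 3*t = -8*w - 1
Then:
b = -613/984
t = 14/123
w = 56/123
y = -98/123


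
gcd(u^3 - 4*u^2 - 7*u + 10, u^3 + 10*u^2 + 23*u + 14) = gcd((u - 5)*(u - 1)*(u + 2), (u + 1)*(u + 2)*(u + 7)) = u + 2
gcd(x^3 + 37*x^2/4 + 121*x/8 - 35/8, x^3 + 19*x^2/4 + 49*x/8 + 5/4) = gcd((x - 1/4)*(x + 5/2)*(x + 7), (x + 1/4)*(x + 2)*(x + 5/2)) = x + 5/2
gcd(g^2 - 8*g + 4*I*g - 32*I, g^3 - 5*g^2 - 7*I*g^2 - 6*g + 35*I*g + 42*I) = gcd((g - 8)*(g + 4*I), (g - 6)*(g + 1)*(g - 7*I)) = 1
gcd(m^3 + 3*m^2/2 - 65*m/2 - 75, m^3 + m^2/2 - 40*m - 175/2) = m^2 + 15*m/2 + 25/2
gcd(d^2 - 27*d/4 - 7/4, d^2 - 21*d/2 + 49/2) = d - 7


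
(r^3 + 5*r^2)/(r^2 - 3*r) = r*(r + 5)/(r - 3)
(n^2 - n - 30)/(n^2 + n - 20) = (n - 6)/(n - 4)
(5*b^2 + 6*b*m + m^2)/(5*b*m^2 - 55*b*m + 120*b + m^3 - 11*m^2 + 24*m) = (b + m)/(m^2 - 11*m + 24)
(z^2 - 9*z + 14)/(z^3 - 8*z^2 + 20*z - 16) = (z - 7)/(z^2 - 6*z + 8)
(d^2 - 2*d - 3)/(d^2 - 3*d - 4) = (d - 3)/(d - 4)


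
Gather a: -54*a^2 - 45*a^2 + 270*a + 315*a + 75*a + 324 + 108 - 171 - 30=-99*a^2 + 660*a + 231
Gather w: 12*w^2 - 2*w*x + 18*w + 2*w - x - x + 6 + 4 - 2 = 12*w^2 + w*(20 - 2*x) - 2*x + 8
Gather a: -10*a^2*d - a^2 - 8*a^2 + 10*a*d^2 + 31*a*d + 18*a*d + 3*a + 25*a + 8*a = a^2*(-10*d - 9) + a*(10*d^2 + 49*d + 36)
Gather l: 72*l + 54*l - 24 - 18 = 126*l - 42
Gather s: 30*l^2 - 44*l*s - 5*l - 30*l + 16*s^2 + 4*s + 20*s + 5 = 30*l^2 - 35*l + 16*s^2 + s*(24 - 44*l) + 5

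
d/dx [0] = 0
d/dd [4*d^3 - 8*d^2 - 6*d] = 12*d^2 - 16*d - 6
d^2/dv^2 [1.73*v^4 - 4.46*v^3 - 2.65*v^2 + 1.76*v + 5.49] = 20.76*v^2 - 26.76*v - 5.3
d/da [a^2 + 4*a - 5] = 2*a + 4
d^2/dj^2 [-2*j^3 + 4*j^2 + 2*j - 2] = 8 - 12*j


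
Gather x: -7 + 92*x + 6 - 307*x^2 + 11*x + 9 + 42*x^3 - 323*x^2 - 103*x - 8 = 42*x^3 - 630*x^2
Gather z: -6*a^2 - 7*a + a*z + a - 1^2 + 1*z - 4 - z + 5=-6*a^2 + a*z - 6*a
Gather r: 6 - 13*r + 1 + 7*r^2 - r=7*r^2 - 14*r + 7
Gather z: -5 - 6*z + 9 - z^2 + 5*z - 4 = -z^2 - z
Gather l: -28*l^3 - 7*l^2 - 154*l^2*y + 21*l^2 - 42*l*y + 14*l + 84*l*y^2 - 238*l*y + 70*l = -28*l^3 + l^2*(14 - 154*y) + l*(84*y^2 - 280*y + 84)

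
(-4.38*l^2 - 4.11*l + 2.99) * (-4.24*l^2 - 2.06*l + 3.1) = 18.5712*l^4 + 26.4492*l^3 - 17.789*l^2 - 18.9004*l + 9.269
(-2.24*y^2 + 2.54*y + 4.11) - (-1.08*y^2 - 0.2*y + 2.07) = -1.16*y^2 + 2.74*y + 2.04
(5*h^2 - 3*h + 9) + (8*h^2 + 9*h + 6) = 13*h^2 + 6*h + 15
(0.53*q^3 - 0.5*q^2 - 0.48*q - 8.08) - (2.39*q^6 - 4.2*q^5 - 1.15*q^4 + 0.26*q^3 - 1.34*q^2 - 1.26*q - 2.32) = -2.39*q^6 + 4.2*q^5 + 1.15*q^4 + 0.27*q^3 + 0.84*q^2 + 0.78*q - 5.76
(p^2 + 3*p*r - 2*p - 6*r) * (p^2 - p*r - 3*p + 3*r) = p^4 + 2*p^3*r - 5*p^3 - 3*p^2*r^2 - 10*p^2*r + 6*p^2 + 15*p*r^2 + 12*p*r - 18*r^2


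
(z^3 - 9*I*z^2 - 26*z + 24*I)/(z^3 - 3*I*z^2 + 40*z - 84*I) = (z^2 - 7*I*z - 12)/(z^2 - I*z + 42)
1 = 1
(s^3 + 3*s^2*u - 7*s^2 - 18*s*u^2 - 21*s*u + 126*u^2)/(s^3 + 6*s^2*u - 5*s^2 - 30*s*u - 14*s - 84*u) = (s - 3*u)/(s + 2)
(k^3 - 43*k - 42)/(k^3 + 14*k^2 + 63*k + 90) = (k^2 - 6*k - 7)/(k^2 + 8*k + 15)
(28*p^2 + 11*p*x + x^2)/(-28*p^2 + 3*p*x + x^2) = (4*p + x)/(-4*p + x)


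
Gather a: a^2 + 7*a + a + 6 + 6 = a^2 + 8*a + 12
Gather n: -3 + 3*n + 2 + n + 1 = 4*n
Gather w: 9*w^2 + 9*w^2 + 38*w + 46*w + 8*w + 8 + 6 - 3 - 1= 18*w^2 + 92*w + 10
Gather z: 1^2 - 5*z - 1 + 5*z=0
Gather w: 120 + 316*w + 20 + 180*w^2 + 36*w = 180*w^2 + 352*w + 140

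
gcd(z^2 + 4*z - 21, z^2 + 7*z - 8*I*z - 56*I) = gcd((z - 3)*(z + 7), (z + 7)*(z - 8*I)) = z + 7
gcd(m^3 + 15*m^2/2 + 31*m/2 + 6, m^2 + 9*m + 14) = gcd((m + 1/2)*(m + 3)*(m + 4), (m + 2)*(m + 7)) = 1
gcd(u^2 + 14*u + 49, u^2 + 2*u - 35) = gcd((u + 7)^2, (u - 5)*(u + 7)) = u + 7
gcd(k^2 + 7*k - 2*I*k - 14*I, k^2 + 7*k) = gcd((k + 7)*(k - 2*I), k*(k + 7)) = k + 7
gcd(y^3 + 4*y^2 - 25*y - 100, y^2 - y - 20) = y^2 - y - 20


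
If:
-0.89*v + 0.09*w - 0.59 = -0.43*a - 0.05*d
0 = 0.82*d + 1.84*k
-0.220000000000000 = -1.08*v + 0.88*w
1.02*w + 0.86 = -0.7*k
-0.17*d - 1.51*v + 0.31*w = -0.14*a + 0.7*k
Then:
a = 2.52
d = 5.89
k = -2.62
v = 0.98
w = 0.96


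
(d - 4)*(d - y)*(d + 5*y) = d^3 + 4*d^2*y - 4*d^2 - 5*d*y^2 - 16*d*y + 20*y^2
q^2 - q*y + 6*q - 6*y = (q + 6)*(q - y)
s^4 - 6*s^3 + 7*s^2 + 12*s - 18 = (s - 3)^2*(s - sqrt(2))*(s + sqrt(2))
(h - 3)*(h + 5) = h^2 + 2*h - 15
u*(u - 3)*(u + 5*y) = u^3 + 5*u^2*y - 3*u^2 - 15*u*y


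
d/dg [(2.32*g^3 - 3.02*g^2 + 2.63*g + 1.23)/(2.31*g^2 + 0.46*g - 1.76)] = (5.3592*g^4 + 2.1344*g^3 - 19.7141*g^2 + 4.9478*g - 5.1946)/(5.3361*g^4 + 2.1252*g^3 - 7.9196*g^2 - 1.6192*g + 3.0976)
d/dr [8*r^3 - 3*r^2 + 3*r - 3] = 24*r^2 - 6*r + 3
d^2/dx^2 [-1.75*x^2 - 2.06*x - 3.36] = -3.50000000000000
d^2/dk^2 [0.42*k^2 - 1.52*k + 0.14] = 0.840000000000000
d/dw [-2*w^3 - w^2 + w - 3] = -6*w^2 - 2*w + 1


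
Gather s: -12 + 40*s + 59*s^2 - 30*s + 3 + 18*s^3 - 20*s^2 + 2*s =18*s^3 + 39*s^2 + 12*s - 9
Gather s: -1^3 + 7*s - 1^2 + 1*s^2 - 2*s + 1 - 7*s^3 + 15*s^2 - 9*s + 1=-7*s^3 + 16*s^2 - 4*s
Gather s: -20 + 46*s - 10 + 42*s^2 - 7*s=42*s^2 + 39*s - 30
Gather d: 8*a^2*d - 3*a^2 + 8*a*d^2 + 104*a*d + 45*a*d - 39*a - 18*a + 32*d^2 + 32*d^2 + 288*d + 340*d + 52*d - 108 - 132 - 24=-3*a^2 - 57*a + d^2*(8*a + 64) + d*(8*a^2 + 149*a + 680) - 264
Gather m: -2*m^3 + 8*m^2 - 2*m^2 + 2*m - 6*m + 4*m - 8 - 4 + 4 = -2*m^3 + 6*m^2 - 8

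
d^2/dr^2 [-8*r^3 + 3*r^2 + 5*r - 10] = 6 - 48*r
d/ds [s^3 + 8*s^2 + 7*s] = 3*s^2 + 16*s + 7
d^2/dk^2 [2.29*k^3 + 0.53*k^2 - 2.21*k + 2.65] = 13.74*k + 1.06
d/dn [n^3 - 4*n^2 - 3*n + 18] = 3*n^2 - 8*n - 3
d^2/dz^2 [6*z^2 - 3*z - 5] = 12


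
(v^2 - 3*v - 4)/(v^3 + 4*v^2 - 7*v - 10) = (v - 4)/(v^2 + 3*v - 10)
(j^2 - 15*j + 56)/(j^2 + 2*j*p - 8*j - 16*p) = (j - 7)/(j + 2*p)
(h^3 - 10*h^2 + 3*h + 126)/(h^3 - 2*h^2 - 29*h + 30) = (h^2 - 4*h - 21)/(h^2 + 4*h - 5)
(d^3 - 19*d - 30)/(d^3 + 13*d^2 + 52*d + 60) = (d^2 - 2*d - 15)/(d^2 + 11*d + 30)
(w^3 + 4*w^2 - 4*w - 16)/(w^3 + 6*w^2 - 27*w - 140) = (w^2 - 4)/(w^2 + 2*w - 35)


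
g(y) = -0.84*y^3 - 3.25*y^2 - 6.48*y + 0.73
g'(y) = -2.52*y^2 - 6.5*y - 6.48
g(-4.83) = 50.86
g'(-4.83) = -33.87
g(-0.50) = 3.26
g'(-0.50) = -3.86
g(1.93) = -29.92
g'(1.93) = -28.41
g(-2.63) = 10.57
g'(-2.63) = -6.82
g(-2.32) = 8.76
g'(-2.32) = -4.96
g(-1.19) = 5.25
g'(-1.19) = -2.31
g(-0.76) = 4.15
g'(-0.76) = -3.00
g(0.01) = 0.66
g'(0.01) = -6.55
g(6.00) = -336.59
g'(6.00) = -136.20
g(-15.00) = 2201.68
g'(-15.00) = -475.98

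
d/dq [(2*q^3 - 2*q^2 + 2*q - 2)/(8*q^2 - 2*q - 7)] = 2*(8*q^4 - 4*q^3 - 27*q^2 + 30*q - 9)/(64*q^4 - 32*q^3 - 108*q^2 + 28*q + 49)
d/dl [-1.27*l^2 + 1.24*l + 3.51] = 1.24 - 2.54*l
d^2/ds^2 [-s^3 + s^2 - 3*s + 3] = 2 - 6*s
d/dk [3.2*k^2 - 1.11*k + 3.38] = 6.4*k - 1.11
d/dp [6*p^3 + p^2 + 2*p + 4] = 18*p^2 + 2*p + 2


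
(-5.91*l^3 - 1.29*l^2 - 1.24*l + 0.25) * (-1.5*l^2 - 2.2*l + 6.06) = 8.865*l^5 + 14.937*l^4 - 31.1166*l^3 - 5.4644*l^2 - 8.0644*l + 1.515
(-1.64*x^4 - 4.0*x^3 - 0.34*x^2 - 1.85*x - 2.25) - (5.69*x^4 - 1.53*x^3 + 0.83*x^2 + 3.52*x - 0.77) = -7.33*x^4 - 2.47*x^3 - 1.17*x^2 - 5.37*x - 1.48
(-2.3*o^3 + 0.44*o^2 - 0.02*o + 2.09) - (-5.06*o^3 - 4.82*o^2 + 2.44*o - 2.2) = 2.76*o^3 + 5.26*o^2 - 2.46*o + 4.29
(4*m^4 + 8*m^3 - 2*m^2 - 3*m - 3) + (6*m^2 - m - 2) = 4*m^4 + 8*m^3 + 4*m^2 - 4*m - 5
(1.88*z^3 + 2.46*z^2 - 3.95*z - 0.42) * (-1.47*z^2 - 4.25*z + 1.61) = -2.7636*z^5 - 11.6062*z^4 - 1.6217*z^3 + 21.3655*z^2 - 4.5745*z - 0.6762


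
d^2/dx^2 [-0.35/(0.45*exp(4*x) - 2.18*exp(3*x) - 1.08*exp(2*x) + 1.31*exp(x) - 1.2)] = (0.35*(1.8*exp(3*x) - 6.54*exp(2*x) - 2.16*exp(x) + 1.31)*(3.6*exp(3*x) - 13.08*exp(2*x) - 4.32*exp(x) + 2.62)*exp(x) + (2.52*exp(3*x) - 6.867*exp(2*x) - 1.512*exp(x) + 0.4585)*(-0.45*exp(4*x) + 2.18*exp(3*x) + 1.08*exp(2*x) - 1.31*exp(x) + 1.2))*exp(x)/(-0.45*exp(4*x) + 2.18*exp(3*x) + 1.08*exp(2*x) - 1.31*exp(x) + 1.2)^3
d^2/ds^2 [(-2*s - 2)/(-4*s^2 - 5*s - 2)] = 4*((s + 1)*(8*s + 5)^2 - 3*(4*s + 3)*(4*s^2 + 5*s + 2))/(4*s^2 + 5*s + 2)^3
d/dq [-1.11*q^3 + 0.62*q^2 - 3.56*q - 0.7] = -3.33*q^2 + 1.24*q - 3.56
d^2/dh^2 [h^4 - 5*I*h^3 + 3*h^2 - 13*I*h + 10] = 12*h^2 - 30*I*h + 6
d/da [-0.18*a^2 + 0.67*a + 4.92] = 0.67 - 0.36*a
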